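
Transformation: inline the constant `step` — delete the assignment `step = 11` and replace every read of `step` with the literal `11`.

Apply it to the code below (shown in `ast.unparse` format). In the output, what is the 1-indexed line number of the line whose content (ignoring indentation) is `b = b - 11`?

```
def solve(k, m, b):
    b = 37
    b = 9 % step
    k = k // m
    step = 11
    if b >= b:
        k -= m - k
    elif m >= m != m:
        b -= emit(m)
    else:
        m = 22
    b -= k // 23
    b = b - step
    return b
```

12

Transformed code:
def solve(k, m, b):
    b = 37
    b = 9 % 11
    k = k // m
    if b >= b:
        k -= m - k
    elif m >= m != m:
        b -= emit(m)
    else:
        m = 22
    b -= k // 23
    b = b - 11
    return b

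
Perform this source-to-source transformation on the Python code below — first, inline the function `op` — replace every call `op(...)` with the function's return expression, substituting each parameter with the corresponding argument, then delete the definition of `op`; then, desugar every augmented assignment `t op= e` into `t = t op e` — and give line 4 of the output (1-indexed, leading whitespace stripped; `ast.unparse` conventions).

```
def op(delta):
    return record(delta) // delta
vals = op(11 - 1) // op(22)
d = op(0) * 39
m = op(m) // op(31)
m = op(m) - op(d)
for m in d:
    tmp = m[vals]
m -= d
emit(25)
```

Transformed code:
vals = record(11 - 1) // (11 - 1) // (record(22) // 22)
d = record(0) // 0 * 39
m = record(m) // m // (record(31) // 31)
m = record(m) // m - record(d) // d
for m in d:
    tmp = m[vals]
m = m - d
emit(25)

m = record(m) // m - record(d) // d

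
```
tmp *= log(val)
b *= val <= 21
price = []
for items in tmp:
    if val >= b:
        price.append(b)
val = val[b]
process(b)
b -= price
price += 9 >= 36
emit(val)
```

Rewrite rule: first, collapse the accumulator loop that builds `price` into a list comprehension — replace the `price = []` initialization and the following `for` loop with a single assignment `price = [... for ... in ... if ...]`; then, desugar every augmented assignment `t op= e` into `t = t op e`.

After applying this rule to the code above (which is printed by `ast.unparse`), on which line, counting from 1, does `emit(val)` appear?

Transformed code:
tmp = tmp * log(val)
b = b * (val <= 21)
price = [b for items in tmp if val >= b]
val = val[b]
process(b)
b = b - price
price = price + (9 >= 36)
emit(val)

8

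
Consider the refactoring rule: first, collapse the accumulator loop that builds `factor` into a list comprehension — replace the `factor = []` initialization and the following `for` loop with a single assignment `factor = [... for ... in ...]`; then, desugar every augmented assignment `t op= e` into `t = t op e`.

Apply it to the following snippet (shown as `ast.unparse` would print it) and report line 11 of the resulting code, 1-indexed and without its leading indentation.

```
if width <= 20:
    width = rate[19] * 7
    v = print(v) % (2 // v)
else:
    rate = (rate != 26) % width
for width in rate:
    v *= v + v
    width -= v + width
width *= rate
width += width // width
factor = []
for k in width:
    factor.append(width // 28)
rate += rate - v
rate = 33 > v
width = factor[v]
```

factor = [width // 28 for k in width]

Transformed code:
if width <= 20:
    width = rate[19] * 7
    v = print(v) % (2 // v)
else:
    rate = (rate != 26) % width
for width in rate:
    v = v * (v + v)
    width = width - (v + width)
width = width * rate
width = width + width // width
factor = [width // 28 for k in width]
rate = rate + (rate - v)
rate = 33 > v
width = factor[v]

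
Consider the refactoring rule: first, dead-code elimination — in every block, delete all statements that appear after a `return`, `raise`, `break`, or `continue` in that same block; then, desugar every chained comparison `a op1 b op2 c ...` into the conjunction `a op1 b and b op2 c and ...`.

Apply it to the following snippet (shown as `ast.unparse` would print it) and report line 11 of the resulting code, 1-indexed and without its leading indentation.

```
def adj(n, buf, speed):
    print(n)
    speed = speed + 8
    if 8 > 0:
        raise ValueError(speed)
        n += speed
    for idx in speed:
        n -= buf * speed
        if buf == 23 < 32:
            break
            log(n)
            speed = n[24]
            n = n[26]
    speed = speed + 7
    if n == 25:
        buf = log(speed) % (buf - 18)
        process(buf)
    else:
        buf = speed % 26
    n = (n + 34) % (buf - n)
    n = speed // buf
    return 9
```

Transformed code:
def adj(n, buf, speed):
    print(n)
    speed = speed + 8
    if 8 > 0:
        raise ValueError(speed)
    for idx in speed:
        n -= buf * speed
        if buf == 23 and 23 < 32:
            break
    speed = speed + 7
    if n == 25:
        buf = log(speed) % (buf - 18)
        process(buf)
    else:
        buf = speed % 26
    n = (n + 34) % (buf - n)
    n = speed // buf
    return 9

if n == 25:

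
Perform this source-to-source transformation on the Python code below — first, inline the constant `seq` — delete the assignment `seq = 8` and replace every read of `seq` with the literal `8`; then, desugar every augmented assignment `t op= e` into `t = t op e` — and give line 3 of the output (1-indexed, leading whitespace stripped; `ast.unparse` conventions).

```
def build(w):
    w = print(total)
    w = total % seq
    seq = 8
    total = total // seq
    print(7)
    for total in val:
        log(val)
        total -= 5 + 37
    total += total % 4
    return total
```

w = total % 8

Transformed code:
def build(w):
    w = print(total)
    w = total % 8
    total = total // 8
    print(7)
    for total in val:
        log(val)
        total = total - (5 + 37)
    total = total + total % 4
    return total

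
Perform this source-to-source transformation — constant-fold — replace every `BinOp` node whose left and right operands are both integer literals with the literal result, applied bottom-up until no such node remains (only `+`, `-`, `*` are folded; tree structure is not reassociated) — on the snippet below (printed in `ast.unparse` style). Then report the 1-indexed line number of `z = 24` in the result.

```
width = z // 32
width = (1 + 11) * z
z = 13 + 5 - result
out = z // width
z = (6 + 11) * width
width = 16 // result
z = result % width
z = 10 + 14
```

Transformed code:
width = z // 32
width = 12 * z
z = 18 - result
out = z // width
z = 17 * width
width = 16 // result
z = result % width
z = 24

8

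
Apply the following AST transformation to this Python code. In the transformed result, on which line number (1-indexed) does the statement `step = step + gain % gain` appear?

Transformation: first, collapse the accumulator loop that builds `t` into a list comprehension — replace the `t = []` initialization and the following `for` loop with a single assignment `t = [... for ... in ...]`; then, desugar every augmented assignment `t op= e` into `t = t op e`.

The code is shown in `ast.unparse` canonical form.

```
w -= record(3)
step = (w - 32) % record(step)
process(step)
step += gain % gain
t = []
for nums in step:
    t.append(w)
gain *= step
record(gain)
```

4

Transformed code:
w = w - record(3)
step = (w - 32) % record(step)
process(step)
step = step + gain % gain
t = [w for nums in step]
gain = gain * step
record(gain)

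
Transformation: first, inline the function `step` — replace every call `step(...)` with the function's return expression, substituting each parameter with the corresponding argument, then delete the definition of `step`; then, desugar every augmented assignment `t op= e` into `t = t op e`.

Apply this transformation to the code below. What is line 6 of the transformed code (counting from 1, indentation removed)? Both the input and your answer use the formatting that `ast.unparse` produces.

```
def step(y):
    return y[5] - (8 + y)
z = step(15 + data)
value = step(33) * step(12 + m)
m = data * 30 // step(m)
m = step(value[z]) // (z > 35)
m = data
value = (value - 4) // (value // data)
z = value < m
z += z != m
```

value = (value - 4) // (value // data)

Transformed code:
z = (15 + data)[5] - (8 + (15 + data))
value = (33[5] - (8 + 33)) * ((12 + m)[5] - (8 + (12 + m)))
m = data * 30 // (m[5] - (8 + m))
m = (value[z][5] - (8 + value[z])) // (z > 35)
m = data
value = (value - 4) // (value // data)
z = value < m
z = z + (z != m)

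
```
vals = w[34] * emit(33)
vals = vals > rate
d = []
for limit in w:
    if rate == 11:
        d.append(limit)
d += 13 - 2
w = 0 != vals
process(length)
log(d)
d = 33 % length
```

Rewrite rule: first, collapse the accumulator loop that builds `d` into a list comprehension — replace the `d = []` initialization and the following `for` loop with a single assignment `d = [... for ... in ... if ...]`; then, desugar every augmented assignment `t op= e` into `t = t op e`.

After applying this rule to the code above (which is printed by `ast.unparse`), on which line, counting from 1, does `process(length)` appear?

Transformed code:
vals = w[34] * emit(33)
vals = vals > rate
d = [limit for limit in w if rate == 11]
d = d + (13 - 2)
w = 0 != vals
process(length)
log(d)
d = 33 % length

6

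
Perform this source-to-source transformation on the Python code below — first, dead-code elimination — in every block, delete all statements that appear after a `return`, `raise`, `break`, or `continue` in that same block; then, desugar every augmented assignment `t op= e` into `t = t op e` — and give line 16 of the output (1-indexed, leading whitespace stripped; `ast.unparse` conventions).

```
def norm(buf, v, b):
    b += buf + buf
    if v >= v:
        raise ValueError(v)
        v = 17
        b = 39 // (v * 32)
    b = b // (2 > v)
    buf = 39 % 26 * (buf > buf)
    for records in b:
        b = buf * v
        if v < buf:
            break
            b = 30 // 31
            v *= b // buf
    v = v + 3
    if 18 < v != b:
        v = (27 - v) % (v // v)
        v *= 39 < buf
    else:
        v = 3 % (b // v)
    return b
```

v = 3 % (b // v)

Transformed code:
def norm(buf, v, b):
    b = b + (buf + buf)
    if v >= v:
        raise ValueError(v)
    b = b // (2 > v)
    buf = 39 % 26 * (buf > buf)
    for records in b:
        b = buf * v
        if v < buf:
            break
    v = v + 3
    if 18 < v != b:
        v = (27 - v) % (v // v)
        v = v * (39 < buf)
    else:
        v = 3 % (b // v)
    return b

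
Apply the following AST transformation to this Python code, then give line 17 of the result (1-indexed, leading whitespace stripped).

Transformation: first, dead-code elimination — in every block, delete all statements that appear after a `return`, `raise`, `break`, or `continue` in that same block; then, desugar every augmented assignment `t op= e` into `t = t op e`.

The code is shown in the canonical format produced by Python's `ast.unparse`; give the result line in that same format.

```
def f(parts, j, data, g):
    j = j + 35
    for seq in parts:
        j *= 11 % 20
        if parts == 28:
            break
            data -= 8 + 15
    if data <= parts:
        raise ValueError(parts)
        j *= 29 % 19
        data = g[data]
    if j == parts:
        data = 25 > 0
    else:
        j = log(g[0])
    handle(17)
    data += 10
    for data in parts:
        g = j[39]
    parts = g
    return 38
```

Transformed code:
def f(parts, j, data, g):
    j = j + 35
    for seq in parts:
        j = j * (11 % 20)
        if parts == 28:
            break
    if data <= parts:
        raise ValueError(parts)
    if j == parts:
        data = 25 > 0
    else:
        j = log(g[0])
    handle(17)
    data = data + 10
    for data in parts:
        g = j[39]
    parts = g
    return 38

parts = g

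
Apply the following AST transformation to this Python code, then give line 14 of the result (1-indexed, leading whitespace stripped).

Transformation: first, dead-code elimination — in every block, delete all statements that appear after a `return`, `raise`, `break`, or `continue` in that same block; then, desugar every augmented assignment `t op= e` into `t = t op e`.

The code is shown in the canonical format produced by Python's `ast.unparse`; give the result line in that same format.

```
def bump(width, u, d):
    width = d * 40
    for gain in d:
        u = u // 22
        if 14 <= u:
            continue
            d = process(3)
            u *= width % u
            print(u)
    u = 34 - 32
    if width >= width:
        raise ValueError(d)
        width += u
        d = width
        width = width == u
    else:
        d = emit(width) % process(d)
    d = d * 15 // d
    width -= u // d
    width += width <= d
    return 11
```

width = width + (width <= d)

Transformed code:
def bump(width, u, d):
    width = d * 40
    for gain in d:
        u = u // 22
        if 14 <= u:
            continue
    u = 34 - 32
    if width >= width:
        raise ValueError(d)
    else:
        d = emit(width) % process(d)
    d = d * 15 // d
    width = width - u // d
    width = width + (width <= d)
    return 11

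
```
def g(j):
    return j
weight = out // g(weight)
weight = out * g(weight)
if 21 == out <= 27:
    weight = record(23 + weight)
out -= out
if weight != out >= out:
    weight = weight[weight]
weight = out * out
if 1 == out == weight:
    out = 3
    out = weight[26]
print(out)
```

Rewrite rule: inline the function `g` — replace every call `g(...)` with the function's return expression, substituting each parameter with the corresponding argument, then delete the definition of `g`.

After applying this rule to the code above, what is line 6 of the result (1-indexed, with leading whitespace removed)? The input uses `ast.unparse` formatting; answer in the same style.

if weight != out >= out:

Transformed code:
weight = out // weight
weight = out * weight
if 21 == out <= 27:
    weight = record(23 + weight)
out -= out
if weight != out >= out:
    weight = weight[weight]
weight = out * out
if 1 == out == weight:
    out = 3
    out = weight[26]
print(out)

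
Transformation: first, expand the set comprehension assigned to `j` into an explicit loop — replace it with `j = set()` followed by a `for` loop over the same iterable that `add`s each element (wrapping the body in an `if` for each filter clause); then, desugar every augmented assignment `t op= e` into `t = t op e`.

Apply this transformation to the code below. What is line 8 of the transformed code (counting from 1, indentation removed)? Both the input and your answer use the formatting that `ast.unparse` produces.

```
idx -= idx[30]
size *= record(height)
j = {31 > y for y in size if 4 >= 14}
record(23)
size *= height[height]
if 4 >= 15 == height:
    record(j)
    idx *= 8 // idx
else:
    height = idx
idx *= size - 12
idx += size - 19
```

Transformed code:
idx = idx - idx[30]
size = size * record(height)
j = set()
for y in size:
    if 4 >= 14:
        j.add(31 > y)
record(23)
size = size * height[height]
if 4 >= 15 == height:
    record(j)
    idx = idx * (8 // idx)
else:
    height = idx
idx = idx * (size - 12)
idx = idx + (size - 19)

size = size * height[height]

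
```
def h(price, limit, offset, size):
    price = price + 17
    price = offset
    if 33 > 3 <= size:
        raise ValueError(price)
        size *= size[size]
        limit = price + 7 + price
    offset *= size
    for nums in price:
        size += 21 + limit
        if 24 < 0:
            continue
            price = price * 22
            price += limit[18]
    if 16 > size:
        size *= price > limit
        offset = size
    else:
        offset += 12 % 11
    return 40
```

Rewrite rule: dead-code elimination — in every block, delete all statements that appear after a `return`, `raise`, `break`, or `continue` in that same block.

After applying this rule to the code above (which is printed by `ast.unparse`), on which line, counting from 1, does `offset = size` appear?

Transformed code:
def h(price, limit, offset, size):
    price = price + 17
    price = offset
    if 33 > 3 <= size:
        raise ValueError(price)
    offset *= size
    for nums in price:
        size += 21 + limit
        if 24 < 0:
            continue
    if 16 > size:
        size *= price > limit
        offset = size
    else:
        offset += 12 % 11
    return 40

13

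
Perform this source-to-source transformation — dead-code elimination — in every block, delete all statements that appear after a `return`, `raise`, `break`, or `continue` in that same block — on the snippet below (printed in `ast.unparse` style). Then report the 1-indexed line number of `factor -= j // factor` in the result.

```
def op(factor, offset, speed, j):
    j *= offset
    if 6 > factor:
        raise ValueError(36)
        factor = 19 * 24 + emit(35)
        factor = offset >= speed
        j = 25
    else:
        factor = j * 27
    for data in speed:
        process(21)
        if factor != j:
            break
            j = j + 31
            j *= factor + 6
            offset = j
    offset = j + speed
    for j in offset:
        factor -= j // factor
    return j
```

Transformed code:
def op(factor, offset, speed, j):
    j *= offset
    if 6 > factor:
        raise ValueError(36)
    else:
        factor = j * 27
    for data in speed:
        process(21)
        if factor != j:
            break
    offset = j + speed
    for j in offset:
        factor -= j // factor
    return j

13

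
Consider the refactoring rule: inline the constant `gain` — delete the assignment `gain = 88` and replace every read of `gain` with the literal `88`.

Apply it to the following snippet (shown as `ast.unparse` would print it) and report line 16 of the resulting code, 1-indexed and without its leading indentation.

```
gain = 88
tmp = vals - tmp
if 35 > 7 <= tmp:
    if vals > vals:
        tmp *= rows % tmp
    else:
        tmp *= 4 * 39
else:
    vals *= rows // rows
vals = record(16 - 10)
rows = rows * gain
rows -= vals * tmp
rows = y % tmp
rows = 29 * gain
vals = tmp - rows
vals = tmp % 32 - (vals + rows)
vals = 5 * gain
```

Transformed code:
tmp = vals - tmp
if 35 > 7 <= tmp:
    if vals > vals:
        tmp *= rows % tmp
    else:
        tmp *= 4 * 39
else:
    vals *= rows // rows
vals = record(16 - 10)
rows = rows * 88
rows -= vals * tmp
rows = y % tmp
rows = 29 * 88
vals = tmp - rows
vals = tmp % 32 - (vals + rows)
vals = 5 * 88

vals = 5 * 88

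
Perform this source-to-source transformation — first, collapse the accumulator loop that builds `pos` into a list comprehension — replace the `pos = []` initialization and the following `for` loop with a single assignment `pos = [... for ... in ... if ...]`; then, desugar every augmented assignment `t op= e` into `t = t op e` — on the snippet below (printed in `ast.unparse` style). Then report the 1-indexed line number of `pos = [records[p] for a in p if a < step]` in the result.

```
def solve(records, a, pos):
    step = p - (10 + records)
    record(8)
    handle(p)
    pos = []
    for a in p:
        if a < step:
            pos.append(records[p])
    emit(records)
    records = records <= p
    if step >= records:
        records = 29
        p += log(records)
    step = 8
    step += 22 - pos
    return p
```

Transformed code:
def solve(records, a, pos):
    step = p - (10 + records)
    record(8)
    handle(p)
    pos = [records[p] for a in p if a < step]
    emit(records)
    records = records <= p
    if step >= records:
        records = 29
        p = p + log(records)
    step = 8
    step = step + (22 - pos)
    return p

5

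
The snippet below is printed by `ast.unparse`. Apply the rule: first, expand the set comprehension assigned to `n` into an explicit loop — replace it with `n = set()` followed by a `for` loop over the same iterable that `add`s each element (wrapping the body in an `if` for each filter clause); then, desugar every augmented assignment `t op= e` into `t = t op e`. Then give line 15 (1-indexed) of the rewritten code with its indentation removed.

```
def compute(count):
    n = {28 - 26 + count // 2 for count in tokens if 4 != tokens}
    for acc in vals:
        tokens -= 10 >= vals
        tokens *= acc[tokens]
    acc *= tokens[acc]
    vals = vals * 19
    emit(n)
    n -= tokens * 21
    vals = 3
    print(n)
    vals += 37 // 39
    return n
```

Transformed code:
def compute(count):
    n = set()
    for count in tokens:
        if 4 != tokens:
            n.add(28 - 26 + count // 2)
    for acc in vals:
        tokens = tokens - (10 >= vals)
        tokens = tokens * acc[tokens]
    acc = acc * tokens[acc]
    vals = vals * 19
    emit(n)
    n = n - tokens * 21
    vals = 3
    print(n)
    vals = vals + 37 // 39
    return n

vals = vals + 37 // 39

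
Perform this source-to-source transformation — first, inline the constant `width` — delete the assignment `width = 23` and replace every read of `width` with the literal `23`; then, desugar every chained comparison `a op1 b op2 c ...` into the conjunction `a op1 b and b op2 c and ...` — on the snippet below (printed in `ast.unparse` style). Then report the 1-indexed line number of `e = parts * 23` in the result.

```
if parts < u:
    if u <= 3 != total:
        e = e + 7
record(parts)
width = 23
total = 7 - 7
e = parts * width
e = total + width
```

6

Transformed code:
if parts < u:
    if u <= 3 and 3 != total:
        e = e + 7
record(parts)
total = 7 - 7
e = parts * 23
e = total + 23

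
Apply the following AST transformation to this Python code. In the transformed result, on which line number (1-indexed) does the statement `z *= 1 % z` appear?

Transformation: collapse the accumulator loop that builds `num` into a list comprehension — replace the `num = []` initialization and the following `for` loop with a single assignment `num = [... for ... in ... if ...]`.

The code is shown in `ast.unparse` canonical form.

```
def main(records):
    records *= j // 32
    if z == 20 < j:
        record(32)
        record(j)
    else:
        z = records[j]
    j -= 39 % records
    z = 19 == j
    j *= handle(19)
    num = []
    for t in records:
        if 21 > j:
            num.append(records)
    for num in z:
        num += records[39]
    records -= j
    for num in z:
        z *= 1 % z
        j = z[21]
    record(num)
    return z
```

Transformed code:
def main(records):
    records *= j // 32
    if z == 20 < j:
        record(32)
        record(j)
    else:
        z = records[j]
    j -= 39 % records
    z = 19 == j
    j *= handle(19)
    num = [records for t in records if 21 > j]
    for num in z:
        num += records[39]
    records -= j
    for num in z:
        z *= 1 % z
        j = z[21]
    record(num)
    return z

16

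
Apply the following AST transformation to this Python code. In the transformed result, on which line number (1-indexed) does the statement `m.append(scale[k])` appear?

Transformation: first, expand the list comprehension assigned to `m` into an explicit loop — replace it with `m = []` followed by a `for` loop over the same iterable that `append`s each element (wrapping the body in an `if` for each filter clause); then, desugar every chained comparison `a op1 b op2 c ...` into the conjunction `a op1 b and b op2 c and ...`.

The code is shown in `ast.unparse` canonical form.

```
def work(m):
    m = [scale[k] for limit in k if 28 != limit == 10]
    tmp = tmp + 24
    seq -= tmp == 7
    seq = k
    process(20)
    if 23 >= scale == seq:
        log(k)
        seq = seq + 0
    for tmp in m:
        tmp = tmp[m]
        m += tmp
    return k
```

Transformed code:
def work(m):
    m = []
    for limit in k:
        if 28 != limit and limit == 10:
            m.append(scale[k])
    tmp = tmp + 24
    seq -= tmp == 7
    seq = k
    process(20)
    if 23 >= scale and scale == seq:
        log(k)
        seq = seq + 0
    for tmp in m:
        tmp = tmp[m]
        m += tmp
    return k

5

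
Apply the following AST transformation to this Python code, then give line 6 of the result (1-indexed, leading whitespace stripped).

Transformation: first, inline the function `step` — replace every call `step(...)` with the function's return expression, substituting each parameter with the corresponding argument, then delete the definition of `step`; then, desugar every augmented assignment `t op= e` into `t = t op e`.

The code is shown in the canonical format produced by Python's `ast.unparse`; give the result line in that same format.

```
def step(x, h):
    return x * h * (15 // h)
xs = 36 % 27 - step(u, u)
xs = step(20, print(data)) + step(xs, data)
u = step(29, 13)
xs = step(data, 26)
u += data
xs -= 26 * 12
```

Transformed code:
xs = 36 % 27 - u * u * (15 // u)
xs = 20 * print(data) * (15 // print(data)) + xs * data * (15 // data)
u = 29 * 13 * (15 // 13)
xs = data * 26 * (15 // 26)
u = u + data
xs = xs - 26 * 12

xs = xs - 26 * 12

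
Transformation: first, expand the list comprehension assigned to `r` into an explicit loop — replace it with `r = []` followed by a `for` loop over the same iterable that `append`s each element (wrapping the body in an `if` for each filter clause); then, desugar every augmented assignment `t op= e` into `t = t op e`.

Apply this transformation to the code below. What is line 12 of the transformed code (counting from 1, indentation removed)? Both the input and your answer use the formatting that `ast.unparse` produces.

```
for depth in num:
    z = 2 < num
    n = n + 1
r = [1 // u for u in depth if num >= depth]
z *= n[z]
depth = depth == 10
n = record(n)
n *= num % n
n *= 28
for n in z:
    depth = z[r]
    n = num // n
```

n = n * 28

Transformed code:
for depth in num:
    z = 2 < num
    n = n + 1
r = []
for u in depth:
    if num >= depth:
        r.append(1 // u)
z = z * n[z]
depth = depth == 10
n = record(n)
n = n * (num % n)
n = n * 28
for n in z:
    depth = z[r]
    n = num // n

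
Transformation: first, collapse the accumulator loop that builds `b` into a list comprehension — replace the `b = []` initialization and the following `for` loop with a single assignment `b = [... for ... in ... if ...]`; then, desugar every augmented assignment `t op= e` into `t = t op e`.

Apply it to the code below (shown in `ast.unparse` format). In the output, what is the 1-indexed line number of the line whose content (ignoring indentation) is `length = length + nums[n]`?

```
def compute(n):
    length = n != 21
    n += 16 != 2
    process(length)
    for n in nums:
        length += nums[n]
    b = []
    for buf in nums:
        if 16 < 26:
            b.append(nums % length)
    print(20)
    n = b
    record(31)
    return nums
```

Transformed code:
def compute(n):
    length = n != 21
    n = n + (16 != 2)
    process(length)
    for n in nums:
        length = length + nums[n]
    b = [nums % length for buf in nums if 16 < 26]
    print(20)
    n = b
    record(31)
    return nums

6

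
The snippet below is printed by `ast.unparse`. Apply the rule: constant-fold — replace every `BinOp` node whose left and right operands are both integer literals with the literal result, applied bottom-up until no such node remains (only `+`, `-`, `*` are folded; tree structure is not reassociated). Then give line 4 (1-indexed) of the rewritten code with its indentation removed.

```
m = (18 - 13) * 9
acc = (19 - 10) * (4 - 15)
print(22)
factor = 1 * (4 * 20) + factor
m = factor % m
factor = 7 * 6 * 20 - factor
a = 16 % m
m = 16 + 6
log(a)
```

factor = 80 + factor

Transformed code:
m = 45
acc = -99
print(22)
factor = 80 + factor
m = factor % m
factor = 840 - factor
a = 16 % m
m = 22
log(a)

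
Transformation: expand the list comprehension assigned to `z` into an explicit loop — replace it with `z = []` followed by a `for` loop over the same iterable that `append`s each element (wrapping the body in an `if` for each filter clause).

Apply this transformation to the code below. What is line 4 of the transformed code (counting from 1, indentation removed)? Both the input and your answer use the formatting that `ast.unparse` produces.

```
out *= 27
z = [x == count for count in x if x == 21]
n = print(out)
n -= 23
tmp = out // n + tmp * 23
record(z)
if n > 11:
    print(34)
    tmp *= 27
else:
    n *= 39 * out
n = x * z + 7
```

Transformed code:
out *= 27
z = []
for count in x:
    if x == 21:
        z.append(x == count)
n = print(out)
n -= 23
tmp = out // n + tmp * 23
record(z)
if n > 11:
    print(34)
    tmp *= 27
else:
    n *= 39 * out
n = x * z + 7

if x == 21:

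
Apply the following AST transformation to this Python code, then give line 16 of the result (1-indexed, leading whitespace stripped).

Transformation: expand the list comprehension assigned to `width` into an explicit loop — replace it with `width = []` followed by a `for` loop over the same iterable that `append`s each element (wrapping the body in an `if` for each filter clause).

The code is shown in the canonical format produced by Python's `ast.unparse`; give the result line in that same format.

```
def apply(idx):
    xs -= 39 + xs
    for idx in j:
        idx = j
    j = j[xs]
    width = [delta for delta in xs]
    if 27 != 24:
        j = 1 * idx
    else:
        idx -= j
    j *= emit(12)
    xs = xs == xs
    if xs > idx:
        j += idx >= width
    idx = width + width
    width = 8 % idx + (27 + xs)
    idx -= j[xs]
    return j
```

j += idx >= width

Transformed code:
def apply(idx):
    xs -= 39 + xs
    for idx in j:
        idx = j
    j = j[xs]
    width = []
    for delta in xs:
        width.append(delta)
    if 27 != 24:
        j = 1 * idx
    else:
        idx -= j
    j *= emit(12)
    xs = xs == xs
    if xs > idx:
        j += idx >= width
    idx = width + width
    width = 8 % idx + (27 + xs)
    idx -= j[xs]
    return j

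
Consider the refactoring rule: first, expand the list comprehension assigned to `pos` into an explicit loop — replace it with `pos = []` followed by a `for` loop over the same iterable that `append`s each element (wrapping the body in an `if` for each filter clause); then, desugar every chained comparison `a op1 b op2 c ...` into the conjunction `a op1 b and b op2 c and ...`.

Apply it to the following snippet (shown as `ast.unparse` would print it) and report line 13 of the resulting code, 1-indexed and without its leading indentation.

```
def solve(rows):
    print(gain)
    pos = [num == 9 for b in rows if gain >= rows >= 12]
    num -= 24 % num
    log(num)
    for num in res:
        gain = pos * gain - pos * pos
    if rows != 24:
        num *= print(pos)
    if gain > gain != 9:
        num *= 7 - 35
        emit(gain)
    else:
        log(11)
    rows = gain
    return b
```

Transformed code:
def solve(rows):
    print(gain)
    pos = []
    for b in rows:
        if gain >= rows and rows >= 12:
            pos.append(num == 9)
    num -= 24 % num
    log(num)
    for num in res:
        gain = pos * gain - pos * pos
    if rows != 24:
        num *= print(pos)
    if gain > gain and gain != 9:
        num *= 7 - 35
        emit(gain)
    else:
        log(11)
    rows = gain
    return b

if gain > gain and gain != 9:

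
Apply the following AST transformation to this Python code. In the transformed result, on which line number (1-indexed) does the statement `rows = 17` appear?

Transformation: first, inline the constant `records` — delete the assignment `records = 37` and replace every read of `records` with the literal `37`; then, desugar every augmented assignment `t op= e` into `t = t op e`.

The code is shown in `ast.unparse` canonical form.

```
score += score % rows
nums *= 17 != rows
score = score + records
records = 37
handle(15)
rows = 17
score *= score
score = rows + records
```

Transformed code:
score = score + score % rows
nums = nums * (17 != rows)
score = score + 37
handle(15)
rows = 17
score = score * score
score = rows + 37

5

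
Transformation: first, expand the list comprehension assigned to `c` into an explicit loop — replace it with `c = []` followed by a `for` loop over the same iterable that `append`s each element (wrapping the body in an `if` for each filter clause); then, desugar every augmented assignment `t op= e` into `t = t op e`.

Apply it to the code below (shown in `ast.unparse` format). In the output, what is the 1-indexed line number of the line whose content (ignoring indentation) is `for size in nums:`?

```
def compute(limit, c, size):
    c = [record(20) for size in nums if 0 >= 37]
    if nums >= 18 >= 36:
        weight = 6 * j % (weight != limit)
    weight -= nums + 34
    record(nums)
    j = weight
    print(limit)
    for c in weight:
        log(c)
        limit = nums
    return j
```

Transformed code:
def compute(limit, c, size):
    c = []
    for size in nums:
        if 0 >= 37:
            c.append(record(20))
    if nums >= 18 >= 36:
        weight = 6 * j % (weight != limit)
    weight = weight - (nums + 34)
    record(nums)
    j = weight
    print(limit)
    for c in weight:
        log(c)
        limit = nums
    return j

3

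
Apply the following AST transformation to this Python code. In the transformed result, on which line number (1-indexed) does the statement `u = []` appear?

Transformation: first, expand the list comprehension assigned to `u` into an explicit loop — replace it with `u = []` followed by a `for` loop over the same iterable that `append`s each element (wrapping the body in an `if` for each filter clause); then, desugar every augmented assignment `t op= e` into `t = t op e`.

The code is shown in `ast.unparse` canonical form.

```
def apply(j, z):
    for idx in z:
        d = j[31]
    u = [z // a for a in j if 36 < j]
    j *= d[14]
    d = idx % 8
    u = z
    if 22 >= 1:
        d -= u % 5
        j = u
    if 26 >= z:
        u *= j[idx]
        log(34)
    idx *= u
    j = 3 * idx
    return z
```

4

Transformed code:
def apply(j, z):
    for idx in z:
        d = j[31]
    u = []
    for a in j:
        if 36 < j:
            u.append(z // a)
    j = j * d[14]
    d = idx % 8
    u = z
    if 22 >= 1:
        d = d - u % 5
        j = u
    if 26 >= z:
        u = u * j[idx]
        log(34)
    idx = idx * u
    j = 3 * idx
    return z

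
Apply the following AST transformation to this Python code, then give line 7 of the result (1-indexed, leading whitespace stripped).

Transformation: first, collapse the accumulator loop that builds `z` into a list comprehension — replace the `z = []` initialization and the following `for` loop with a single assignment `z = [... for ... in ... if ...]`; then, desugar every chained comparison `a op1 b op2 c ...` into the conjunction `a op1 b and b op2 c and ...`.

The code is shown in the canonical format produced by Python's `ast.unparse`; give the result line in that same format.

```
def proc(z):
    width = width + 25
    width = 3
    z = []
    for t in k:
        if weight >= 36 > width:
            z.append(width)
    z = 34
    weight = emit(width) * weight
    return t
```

Transformed code:
def proc(z):
    width = width + 25
    width = 3
    z = [width for t in k if weight >= 36 and 36 > width]
    z = 34
    weight = emit(width) * weight
    return t

return t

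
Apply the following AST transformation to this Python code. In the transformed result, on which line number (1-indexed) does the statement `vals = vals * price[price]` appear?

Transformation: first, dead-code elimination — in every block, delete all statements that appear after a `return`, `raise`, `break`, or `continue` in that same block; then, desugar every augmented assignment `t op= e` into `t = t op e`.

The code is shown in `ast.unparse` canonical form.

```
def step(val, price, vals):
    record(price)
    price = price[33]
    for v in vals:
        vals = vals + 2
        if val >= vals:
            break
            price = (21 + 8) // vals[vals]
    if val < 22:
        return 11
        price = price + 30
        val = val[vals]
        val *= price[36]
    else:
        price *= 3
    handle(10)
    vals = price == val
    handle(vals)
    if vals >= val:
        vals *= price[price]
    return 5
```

Transformed code:
def step(val, price, vals):
    record(price)
    price = price[33]
    for v in vals:
        vals = vals + 2
        if val >= vals:
            break
    if val < 22:
        return 11
    else:
        price = price * 3
    handle(10)
    vals = price == val
    handle(vals)
    if vals >= val:
        vals = vals * price[price]
    return 5

16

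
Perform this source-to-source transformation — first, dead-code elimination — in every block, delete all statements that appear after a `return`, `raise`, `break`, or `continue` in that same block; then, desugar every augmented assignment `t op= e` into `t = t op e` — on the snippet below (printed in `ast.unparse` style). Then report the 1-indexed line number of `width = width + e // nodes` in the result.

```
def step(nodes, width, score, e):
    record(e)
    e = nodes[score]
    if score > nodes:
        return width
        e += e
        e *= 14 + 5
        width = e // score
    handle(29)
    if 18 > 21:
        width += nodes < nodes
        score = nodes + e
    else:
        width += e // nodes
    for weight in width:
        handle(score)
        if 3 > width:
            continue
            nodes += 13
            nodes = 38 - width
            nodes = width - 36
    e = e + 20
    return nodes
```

11

Transformed code:
def step(nodes, width, score, e):
    record(e)
    e = nodes[score]
    if score > nodes:
        return width
    handle(29)
    if 18 > 21:
        width = width + (nodes < nodes)
        score = nodes + e
    else:
        width = width + e // nodes
    for weight in width:
        handle(score)
        if 3 > width:
            continue
    e = e + 20
    return nodes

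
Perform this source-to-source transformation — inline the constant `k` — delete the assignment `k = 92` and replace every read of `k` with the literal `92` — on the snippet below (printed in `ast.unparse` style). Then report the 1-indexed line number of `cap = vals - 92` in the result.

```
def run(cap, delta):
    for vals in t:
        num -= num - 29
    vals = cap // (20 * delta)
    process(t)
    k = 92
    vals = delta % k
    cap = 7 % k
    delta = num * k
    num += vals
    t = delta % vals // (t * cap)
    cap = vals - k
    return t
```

11

Transformed code:
def run(cap, delta):
    for vals in t:
        num -= num - 29
    vals = cap // (20 * delta)
    process(t)
    vals = delta % 92
    cap = 7 % 92
    delta = num * 92
    num += vals
    t = delta % vals // (t * cap)
    cap = vals - 92
    return t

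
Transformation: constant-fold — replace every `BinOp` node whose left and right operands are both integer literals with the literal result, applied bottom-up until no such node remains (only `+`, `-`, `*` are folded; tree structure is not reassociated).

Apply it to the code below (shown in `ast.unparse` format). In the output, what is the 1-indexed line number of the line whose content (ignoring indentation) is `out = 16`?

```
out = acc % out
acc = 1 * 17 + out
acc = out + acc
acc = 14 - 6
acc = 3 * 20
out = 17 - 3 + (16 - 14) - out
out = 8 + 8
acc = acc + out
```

Transformed code:
out = acc % out
acc = 17 + out
acc = out + acc
acc = 8
acc = 60
out = 16 - out
out = 16
acc = acc + out

7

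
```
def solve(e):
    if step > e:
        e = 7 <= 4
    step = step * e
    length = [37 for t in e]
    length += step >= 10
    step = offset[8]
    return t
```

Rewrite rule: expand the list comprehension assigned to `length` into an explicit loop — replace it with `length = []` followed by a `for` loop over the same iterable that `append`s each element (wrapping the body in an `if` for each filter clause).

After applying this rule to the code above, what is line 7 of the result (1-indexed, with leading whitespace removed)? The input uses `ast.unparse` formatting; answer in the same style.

Transformed code:
def solve(e):
    if step > e:
        e = 7 <= 4
    step = step * e
    length = []
    for t in e:
        length.append(37)
    length += step >= 10
    step = offset[8]
    return t

length.append(37)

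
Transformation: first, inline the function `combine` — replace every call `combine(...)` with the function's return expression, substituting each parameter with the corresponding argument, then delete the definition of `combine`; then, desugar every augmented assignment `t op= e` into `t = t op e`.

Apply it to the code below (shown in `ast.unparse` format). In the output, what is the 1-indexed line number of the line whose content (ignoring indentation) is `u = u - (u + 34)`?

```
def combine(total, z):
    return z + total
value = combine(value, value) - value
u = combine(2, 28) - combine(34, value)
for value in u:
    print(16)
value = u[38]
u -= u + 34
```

6

Transformed code:
value = value + value - value
u = 28 + 2 - (value + 34)
for value in u:
    print(16)
value = u[38]
u = u - (u + 34)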